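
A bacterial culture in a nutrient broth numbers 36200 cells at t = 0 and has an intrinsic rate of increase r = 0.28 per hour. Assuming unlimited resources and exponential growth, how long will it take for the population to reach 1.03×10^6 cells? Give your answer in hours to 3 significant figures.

Set N₀·e^(rt) = 1.03×10^6: e^(0.28·t) = 1.03×10^6/36200 = 28.453.
0.28·t = ln(28.453) = 3.3483, so t = 3.3483/0.28 = 11.958.

12.0 hours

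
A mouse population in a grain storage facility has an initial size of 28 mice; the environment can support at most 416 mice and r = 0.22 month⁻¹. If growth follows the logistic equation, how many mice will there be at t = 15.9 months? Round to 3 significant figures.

A = (K − N₀)/N₀ = (416 − 28)/28 = 13.857.
N(t) = K/(1 + A·e^(−rt)) = 416/(1 + 13.857×e^(−0.22×15.9)).
e^(−3.498) = 0.030258; denominator = 1 + 13.857×0.030258 = 1.4193.
N = 416/1.4193 = 293.105.

293 mice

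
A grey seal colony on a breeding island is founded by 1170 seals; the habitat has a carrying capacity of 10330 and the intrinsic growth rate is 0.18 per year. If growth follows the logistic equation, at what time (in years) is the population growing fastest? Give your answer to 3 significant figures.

11.4 years

Logistic growth is fastest at N = K/2 = 5165.
A = (K − N₀)/N₀ = 7.8291. Set K/(1 + A·e^(−rt)) = K/2 → A·e^(−rt) = 1.
e^(−0.18t) = 1/7.8291 = 0.127729, so t = ln(7.8291)/0.18 = 2.0578/0.18 = 11.432.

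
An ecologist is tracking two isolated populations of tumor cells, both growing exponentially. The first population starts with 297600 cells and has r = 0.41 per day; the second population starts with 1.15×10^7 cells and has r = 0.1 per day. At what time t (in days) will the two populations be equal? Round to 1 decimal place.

Set 297600·e^(0.41t) = 1.15×10^7·e^(0.1t).
e^((0.41 − 0.1)t) = 1.15×10^7/297600 → e^(0.31·t) = 38.642.
0.31·t = ln(38.642) = 3.6544, so t = 3.6544/0.31 = 11.788.

11.8 days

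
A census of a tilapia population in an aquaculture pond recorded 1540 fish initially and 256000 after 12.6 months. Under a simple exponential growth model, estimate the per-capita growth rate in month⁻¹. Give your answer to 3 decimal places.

From N(t) = N₀·e^(rt): e^(r·12.6) = 256000/1540 = 166.23.
r·12.6 = ln(166.23) = 5.1134, so r = 5.1134/12.6 = 0.40583.

0.406 per month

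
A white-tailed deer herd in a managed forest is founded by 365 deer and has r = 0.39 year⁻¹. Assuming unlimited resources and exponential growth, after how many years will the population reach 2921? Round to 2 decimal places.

5.33 years

Set N₀·e^(rt) = 2921: e^(0.39·t) = 2921/365 = 8.0027.
0.39·t = ln(8.0027) = 2.0798, so t = 2.0798/0.39 = 5.3328.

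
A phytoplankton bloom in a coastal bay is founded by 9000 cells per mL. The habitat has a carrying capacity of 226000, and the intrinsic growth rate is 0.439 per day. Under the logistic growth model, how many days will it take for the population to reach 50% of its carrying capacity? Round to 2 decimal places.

A = (K − N₀)/N₀ = (226000 − 9000)/9000 = 24.111.
Solve 226000/(1 + 24.111·e^(−0.439t)) = 113000: 1 + 24.111·e^(−0.439t) = 2, so e^(−0.439t) = 0.0414747.
−0.439·t = ln(0.0414747) = -3.1827, so t = 3.1827/0.439 = 7.2498.

7.25 days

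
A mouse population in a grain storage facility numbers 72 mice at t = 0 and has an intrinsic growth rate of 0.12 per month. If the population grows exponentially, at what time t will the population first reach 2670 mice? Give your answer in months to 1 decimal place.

30.1 months

Set N₀·e^(rt) = 2670: e^(0.12·t) = 2670/72 = 37.083.
0.12·t = ln(37.083) = 3.6132, so t = 3.6132/0.12 = 30.11.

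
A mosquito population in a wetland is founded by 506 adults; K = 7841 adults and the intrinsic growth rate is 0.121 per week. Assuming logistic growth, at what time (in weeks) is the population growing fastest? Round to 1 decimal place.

22.1 weeks

Logistic growth is fastest at N = K/2 = 3920.5.
A = (K − N₀)/N₀ = 14.496. Set K/(1 + A·e^(−rt)) = K/2 → A·e^(−rt) = 1.
e^(−0.121t) = 1/14.496 = 0.0689843, so t = ln(14.496)/0.121 = 2.6739/0.121 = 22.098.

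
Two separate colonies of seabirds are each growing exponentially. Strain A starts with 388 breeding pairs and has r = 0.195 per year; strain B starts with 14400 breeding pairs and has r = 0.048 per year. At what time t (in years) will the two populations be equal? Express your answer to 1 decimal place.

24.6 years

Set 388·e^(0.195t) = 14400·e^(0.048t).
e^((0.195 − 0.048)t) = 14400/388 → e^(0.147·t) = 37.113.
0.147·t = ln(37.113) = 3.614, so t = 3.614/0.147 = 24.585.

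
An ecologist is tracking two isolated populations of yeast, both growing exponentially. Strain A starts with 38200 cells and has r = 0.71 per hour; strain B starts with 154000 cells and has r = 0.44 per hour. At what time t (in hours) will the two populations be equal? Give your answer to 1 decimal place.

5.2 hours

Set 38200·e^(0.71t) = 154000·e^(0.44t).
e^((0.71 − 0.44)t) = 154000/38200 → e^(0.27·t) = 4.0314.
0.27·t = ln(4.0314) = 1.3941, so t = 1.3941/0.27 = 5.1634.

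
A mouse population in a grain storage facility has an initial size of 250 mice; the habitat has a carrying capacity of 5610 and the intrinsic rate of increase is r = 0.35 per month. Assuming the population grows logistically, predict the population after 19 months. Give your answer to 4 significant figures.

A = (K − N₀)/N₀ = (5610 − 250)/250 = 21.44.
N(t) = K/(1 + A·e^(−rt)) = 5610/(1 + 21.44×e^(−0.35×19)).
e^(−6.65) = 0.001294; denominator = 1 + 21.44×0.001294 = 1.0277.
N = 5610/1.0277 = 5458.56.

5459 mice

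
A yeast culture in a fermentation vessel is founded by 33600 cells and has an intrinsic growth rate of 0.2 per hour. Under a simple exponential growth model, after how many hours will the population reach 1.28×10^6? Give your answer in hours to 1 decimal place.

18.2 hours

Set N₀·e^(rt) = 1.28×10^6: e^(0.2·t) = 1.28×10^6/33600 = 38.095.
0.2·t = ln(38.095) = 3.6401, so t = 3.6401/0.2 = 18.2.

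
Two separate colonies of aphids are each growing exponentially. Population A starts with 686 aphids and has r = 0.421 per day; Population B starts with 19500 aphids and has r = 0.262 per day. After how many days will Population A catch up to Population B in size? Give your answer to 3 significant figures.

Set 686·e^(0.421t) = 19500·e^(0.262t).
e^((0.421 − 0.262)t) = 19500/686 → e^(0.159·t) = 28.426.
0.159·t = ln(28.426) = 3.3473, so t = 3.3473/0.159 = 21.052.

21.1 days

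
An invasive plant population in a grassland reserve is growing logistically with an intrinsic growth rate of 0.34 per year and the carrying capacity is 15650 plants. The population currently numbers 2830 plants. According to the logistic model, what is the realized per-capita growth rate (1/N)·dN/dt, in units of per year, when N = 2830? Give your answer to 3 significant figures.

(1/N)·dN/dt = r(1 − N/K) = 0.34 × (1 − 2830/15650).
= 0.34 × 0.81917 = 0.27852.

0.279 per year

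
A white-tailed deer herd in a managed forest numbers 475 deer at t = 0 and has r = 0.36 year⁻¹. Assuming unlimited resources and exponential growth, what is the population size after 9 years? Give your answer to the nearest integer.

N(t) = N₀·e^(rt) = 475 × e^(0.36×9) = 475 × e^3.24.
e^3.24 ≈ 25.534, so N ≈ 475 × 25.534 = 12128.5.

12129 deer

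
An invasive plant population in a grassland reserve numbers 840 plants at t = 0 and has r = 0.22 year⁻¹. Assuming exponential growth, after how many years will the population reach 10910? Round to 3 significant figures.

11.7 years

Set N₀·e^(rt) = 10910: e^(0.22·t) = 10910/840 = 12.988.
0.22·t = ln(12.988) = 2.564, so t = 2.564/0.22 = 11.655.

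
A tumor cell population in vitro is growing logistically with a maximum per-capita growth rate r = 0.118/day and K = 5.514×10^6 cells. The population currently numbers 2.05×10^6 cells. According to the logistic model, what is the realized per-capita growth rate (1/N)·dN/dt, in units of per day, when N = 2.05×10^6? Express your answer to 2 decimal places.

0.07 per day

(1/N)·dN/dt = r(1 − N/K) = 0.118 × (1 − 2.05×10^6/5.514×10^6).
= 0.118 × 0.62822 = 0.07413.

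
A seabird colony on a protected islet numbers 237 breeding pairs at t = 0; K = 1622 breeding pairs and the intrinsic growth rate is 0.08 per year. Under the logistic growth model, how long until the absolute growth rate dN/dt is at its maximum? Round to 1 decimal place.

Logistic growth is fastest at N = K/2 = 811.
A = (K − N₀)/N₀ = 5.8439. Set K/(1 + A·e^(−rt)) = K/2 → A·e^(−rt) = 1.
e^(−0.08t) = 1/5.8439 = 0.171119, so t = ln(5.8439)/0.08 = 1.7654/0.08 = 22.067.

22.1 years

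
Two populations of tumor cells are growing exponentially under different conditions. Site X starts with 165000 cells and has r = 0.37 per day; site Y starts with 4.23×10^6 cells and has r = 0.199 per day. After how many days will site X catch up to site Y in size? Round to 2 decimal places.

18.97 days

Set 165000·e^(0.37t) = 4.23×10^6·e^(0.199t).
e^((0.37 − 0.199)t) = 4.23×10^6/165000 → e^(0.171·t) = 25.636.
0.171·t = ln(25.636) = 3.244, so t = 3.244/0.171 = 18.971.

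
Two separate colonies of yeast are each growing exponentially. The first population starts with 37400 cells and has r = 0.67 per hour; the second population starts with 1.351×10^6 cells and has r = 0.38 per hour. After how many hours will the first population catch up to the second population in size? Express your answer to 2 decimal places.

Set 37400·e^(0.67t) = 1.351×10^6·e^(0.38t).
e^((0.67 − 0.38)t) = 1.351×10^6/37400 → e^(0.29·t) = 36.123.
0.29·t = ln(36.123) = 3.5869, so t = 3.5869/0.29 = 12.369.

12.37 hours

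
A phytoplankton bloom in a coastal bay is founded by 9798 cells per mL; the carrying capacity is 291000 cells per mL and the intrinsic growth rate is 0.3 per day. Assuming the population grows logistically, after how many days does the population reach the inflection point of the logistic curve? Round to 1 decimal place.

Logistic growth is fastest at N = K/2 = 145500.
A = (K − N₀)/N₀ = 28.7. Set K/(1 + A·e^(−rt)) = K/2 → A·e^(−rt) = 1.
e^(−0.3t) = 1/28.7 = 0.0348433, so t = ln(28.7)/0.3 = 3.3569/0.3 = 11.19.

11.2 days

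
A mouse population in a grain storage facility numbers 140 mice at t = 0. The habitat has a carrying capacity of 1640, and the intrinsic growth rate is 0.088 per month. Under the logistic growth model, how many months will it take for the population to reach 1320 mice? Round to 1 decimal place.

43.1 months

A = (K − N₀)/N₀ = (1640 − 140)/140 = 10.714.
Solve 1640/(1 + 10.714·e^(−0.088t)) = 1320: 1 + 10.714·e^(−0.088t) = 1.2424, so e^(−0.088t) = 0.0226263.
−0.088·t = ln(0.0226263) = -3.7886, so t = 3.7886/0.088 = 43.053.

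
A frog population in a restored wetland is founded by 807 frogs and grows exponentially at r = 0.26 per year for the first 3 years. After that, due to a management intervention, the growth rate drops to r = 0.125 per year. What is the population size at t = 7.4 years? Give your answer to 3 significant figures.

Phase 1: N(3) = 807·e^(0.26×3) = 807·e^0.78 = 1760.45.
Phase 2 runs for 7.4 − 3 = 4.4 years at r = 0.125.
N(7.4) = 1760.45·e^(0.125×4.4) = 1760.45·e^0.55 = 3051.3.

3050 frogs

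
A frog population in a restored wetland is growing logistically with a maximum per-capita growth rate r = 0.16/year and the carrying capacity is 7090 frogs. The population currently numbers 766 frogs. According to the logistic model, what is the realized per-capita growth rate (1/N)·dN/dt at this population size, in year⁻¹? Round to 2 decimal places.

(1/N)·dN/dt = r(1 − N/K) = 0.16 × (1 − 766/7090).
= 0.16 × 0.89196 = 0.14271.

0.14 per year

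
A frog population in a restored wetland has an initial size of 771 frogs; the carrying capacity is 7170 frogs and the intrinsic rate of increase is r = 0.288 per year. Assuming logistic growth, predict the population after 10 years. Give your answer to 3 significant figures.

A = (K − N₀)/N₀ = (7170 − 771)/771 = 8.2996.
N(t) = K/(1 + A·e^(−rt)) = 7170/(1 + 8.2996×e^(−0.288×10)).
e^(−2.88) = 0.056135; denominator = 1 + 8.2996×0.056135 = 1.4659.
N = 7170/1.4659 = 4891.2.

4890 frogs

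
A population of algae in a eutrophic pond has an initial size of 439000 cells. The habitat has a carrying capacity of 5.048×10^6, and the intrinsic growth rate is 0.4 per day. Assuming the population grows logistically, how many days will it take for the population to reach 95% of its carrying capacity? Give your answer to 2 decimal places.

A = (K − N₀)/N₀ = (5.048×10^6 − 439000)/439000 = 10.499.
Solve 5.048×10^6/(1 + 10.499·e^(−0.4t)) = 4.7956×10^6: 1 + 10.499·e^(−0.4t) = 1.0526, so e^(−0.4t) = 0.00501308.
−0.4·t = ln(0.00501308) = -5.2957, so t = 5.2957/0.4 = 13.239.

13.24 days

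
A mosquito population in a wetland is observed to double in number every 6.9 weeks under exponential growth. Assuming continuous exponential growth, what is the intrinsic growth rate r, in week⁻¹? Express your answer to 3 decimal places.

r = ln(2)/t_d = 0.6931/6.9 = 0.10046.

0.100 per week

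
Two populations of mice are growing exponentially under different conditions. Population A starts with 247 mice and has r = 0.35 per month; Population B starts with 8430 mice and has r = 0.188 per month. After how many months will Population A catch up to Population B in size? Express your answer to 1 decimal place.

21.8 months

Set 247·e^(0.35t) = 8430·e^(0.188t).
e^((0.35 − 0.188)t) = 8430/247 → e^(0.162·t) = 34.13.
0.162·t = ln(34.13) = 3.5302, so t = 3.5302/0.162 = 21.791.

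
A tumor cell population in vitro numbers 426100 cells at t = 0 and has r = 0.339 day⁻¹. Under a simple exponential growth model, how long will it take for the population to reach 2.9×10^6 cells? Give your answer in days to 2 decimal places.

Set N₀·e^(rt) = 2.9×10^6: e^(0.339·t) = 2.9×10^6/426100 = 6.8059.
0.339·t = ln(6.8059) = 1.9178, so t = 1.9178/0.339 = 5.6572.

5.66 days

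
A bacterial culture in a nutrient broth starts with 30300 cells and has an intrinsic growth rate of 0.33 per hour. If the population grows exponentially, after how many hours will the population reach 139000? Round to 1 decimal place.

Set N₀·e^(rt) = 139000: e^(0.33·t) = 139000/30300 = 4.5875.
0.33·t = ln(4.5875) = 1.5233, so t = 1.5233/0.33 = 4.6161.

4.6 hours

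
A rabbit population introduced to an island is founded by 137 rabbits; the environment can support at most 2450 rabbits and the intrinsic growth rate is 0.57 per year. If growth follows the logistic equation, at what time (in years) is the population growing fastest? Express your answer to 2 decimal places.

Logistic growth is fastest at N = K/2 = 1225.
A = (K − N₀)/N₀ = 16.883. Set K/(1 + A·e^(−rt)) = K/2 → A·e^(−rt) = 1.
e^(−0.57t) = 1/16.883 = 0.0592304, so t = ln(16.883)/0.57 = 2.8263/0.57 = 4.9585.

4.96 years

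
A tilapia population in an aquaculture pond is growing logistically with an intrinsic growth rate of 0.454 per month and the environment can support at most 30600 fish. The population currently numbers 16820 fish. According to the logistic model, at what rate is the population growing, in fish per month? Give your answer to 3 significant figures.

dN/dt = rN(1 − N/K) = 0.454 × 16820 × (1 − 16820/30600).
1 − 16820/30600 = 0.45033; dN/dt = 0.454 × 16820 × 0.45033 = 3438.8.

3440 fish per month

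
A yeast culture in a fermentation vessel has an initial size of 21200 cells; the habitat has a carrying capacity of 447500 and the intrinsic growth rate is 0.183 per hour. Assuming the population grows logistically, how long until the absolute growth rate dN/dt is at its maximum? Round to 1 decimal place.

16.4 hours

Logistic growth is fastest at N = K/2 = 223750.
A = (K − N₀)/N₀ = 20.108. Set K/(1 + A·e^(−rt)) = K/2 → A·e^(−rt) = 1.
e^(−0.183t) = 1/20.108 = 0.0497302, so t = ln(20.108)/0.183 = 3.0011/0.183 = 16.4.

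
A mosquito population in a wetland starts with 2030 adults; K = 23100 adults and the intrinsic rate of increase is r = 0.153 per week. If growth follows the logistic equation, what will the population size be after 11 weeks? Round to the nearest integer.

7888 adults

A = (K − N₀)/N₀ = (23100 − 2030)/2030 = 10.379.
N(t) = K/(1 + A·e^(−rt)) = 23100/(1 + 10.379×e^(−0.153×11)).
e^(−1.683) = 0.18582; denominator = 1 + 10.379×0.18582 = 2.9286.
N = 23100/2.9286 = 7887.62.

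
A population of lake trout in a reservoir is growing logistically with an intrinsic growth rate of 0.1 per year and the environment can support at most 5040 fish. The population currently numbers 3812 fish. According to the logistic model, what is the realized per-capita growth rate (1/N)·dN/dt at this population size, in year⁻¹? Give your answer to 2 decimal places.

0.02 per year

(1/N)·dN/dt = r(1 − N/K) = 0.1 × (1 − 3812/5040).
= 0.1 × 0.24365 = 0.024365.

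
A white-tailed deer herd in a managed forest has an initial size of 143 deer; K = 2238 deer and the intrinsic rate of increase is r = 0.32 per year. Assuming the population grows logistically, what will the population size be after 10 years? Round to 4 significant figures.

A = (K − N₀)/N₀ = (2238 − 143)/143 = 14.65.
N(t) = K/(1 + A·e^(−rt)) = 2238/(1 + 14.65×e^(−0.32×10)).
e^(−3.2) = 0.040762; denominator = 1 + 14.65×0.040762 = 1.5972.
N = 2238/1.5972 = 1401.22.

1401 deer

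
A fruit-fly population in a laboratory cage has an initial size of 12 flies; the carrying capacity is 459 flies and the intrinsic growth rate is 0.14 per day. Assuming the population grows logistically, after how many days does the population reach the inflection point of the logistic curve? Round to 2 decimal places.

Logistic growth is fastest at N = K/2 = 229.5.
A = (K − N₀)/N₀ = 37.25. Set K/(1 + A·e^(−rt)) = K/2 → A·e^(−rt) = 1.
e^(−0.14t) = 1/37.25 = 0.0268456, so t = ln(37.25)/0.14 = 3.6177/0.14 = 25.84.

25.84 days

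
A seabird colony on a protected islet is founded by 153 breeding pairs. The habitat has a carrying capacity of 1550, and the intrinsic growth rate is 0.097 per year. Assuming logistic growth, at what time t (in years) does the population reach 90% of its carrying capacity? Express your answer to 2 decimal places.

A = (K − N₀)/N₀ = (1550 − 153)/153 = 9.1307.
Solve 1550/(1 + 9.1307·e^(−0.097t)) = 1395: 1 + 9.1307·e^(−0.097t) = 1.1111, so e^(−0.097t) = 0.0121689.
−0.097·t = ln(0.0121689) = -4.4089, so t = 4.4089/0.097 = 45.452.

45.45 years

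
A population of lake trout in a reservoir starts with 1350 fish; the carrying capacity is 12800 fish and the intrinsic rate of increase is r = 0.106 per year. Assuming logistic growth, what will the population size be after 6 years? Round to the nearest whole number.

2331 fish

A = (K − N₀)/N₀ = (12800 − 1350)/1350 = 8.4815.
N(t) = K/(1 + A·e^(−rt)) = 12800/(1 + 8.4815×e^(−0.106×6)).
e^(−0.636) = 0.52941; denominator = 1 + 8.4815×0.52941 = 5.4901.
N = 12800/5.4901 = 2331.45.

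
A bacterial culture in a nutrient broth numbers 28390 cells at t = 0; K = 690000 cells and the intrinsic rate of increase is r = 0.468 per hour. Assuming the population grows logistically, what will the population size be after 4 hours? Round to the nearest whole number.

A = (K − N₀)/N₀ = (690000 − 28390)/28390 = 23.304.
N(t) = K/(1 + A·e^(−rt)) = 690000/(1 + 23.304×e^(−0.468×4)).
e^(−1.872) = 0.15382; denominator = 1 + 23.304×0.15382 = 4.5846.
N = 690000/4.5846 = 150505.

150505 cells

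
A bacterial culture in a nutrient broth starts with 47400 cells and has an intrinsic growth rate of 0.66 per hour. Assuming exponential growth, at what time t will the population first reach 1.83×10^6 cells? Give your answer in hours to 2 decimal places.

5.54 hours

Set N₀·e^(rt) = 1.83×10^6: e^(0.66·t) = 1.83×10^6/47400 = 38.608.
0.66·t = ln(38.608) = 3.6534, so t = 3.6534/0.66 = 5.5355.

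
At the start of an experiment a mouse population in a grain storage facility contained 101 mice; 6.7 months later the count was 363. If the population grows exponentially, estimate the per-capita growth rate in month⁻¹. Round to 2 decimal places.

From N(t) = N₀·e^(rt): e^(r·6.7) = 363/101 = 3.5941.
r·6.7 = ln(3.5941) = 1.2793, so r = 1.2793/6.7 = 0.19094.

0.19 per month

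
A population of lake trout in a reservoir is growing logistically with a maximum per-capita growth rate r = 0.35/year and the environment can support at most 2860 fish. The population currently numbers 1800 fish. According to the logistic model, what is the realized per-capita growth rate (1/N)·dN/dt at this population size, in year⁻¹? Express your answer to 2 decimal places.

0.13 per year

(1/N)·dN/dt = r(1 − N/K) = 0.35 × (1 − 1800/2860).
= 0.35 × 0.37063 = 0.12972.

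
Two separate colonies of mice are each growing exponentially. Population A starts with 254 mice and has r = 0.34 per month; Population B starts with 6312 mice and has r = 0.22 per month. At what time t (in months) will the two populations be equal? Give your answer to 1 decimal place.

26.8 months

Set 254·e^(0.34t) = 6312·e^(0.22t).
e^((0.34 − 0.22)t) = 6312/254 → e^(0.12·t) = 24.85.
0.12·t = ln(24.85) = 3.2129, so t = 3.2129/0.12 = 26.774.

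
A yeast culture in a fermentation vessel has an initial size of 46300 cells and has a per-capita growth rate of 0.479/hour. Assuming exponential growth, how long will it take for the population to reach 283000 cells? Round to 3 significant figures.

Set N₀·e^(rt) = 283000: e^(0.479·t) = 283000/46300 = 6.1123.
0.479·t = ln(6.1123) = 1.8103, so t = 1.8103/0.479 = 3.7793.

3.78 hours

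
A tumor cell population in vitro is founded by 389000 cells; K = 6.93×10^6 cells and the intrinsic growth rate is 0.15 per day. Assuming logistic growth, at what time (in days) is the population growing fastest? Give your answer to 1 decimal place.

Logistic growth is fastest at N = K/2 = 3.465×10^6.
A = (K − N₀)/N₀ = 16.815. Set K/(1 + A·e^(−rt)) = K/2 → A·e^(−rt) = 1.
e^(−0.15t) = 1/16.815 = 0.059471, so t = ln(16.815)/0.15 = 2.8223/0.15 = 18.815.

18.8 days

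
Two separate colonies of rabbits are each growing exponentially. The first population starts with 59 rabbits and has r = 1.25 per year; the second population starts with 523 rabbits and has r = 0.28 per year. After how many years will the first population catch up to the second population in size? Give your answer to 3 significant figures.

Set 59·e^(1.25t) = 523·e^(0.28t).
e^((1.25 − 0.28)t) = 523/59 → e^(0.97·t) = 8.8644.
0.97·t = ln(8.8644) = 2.182, so t = 2.182/0.97 = 2.2495.

2.25 years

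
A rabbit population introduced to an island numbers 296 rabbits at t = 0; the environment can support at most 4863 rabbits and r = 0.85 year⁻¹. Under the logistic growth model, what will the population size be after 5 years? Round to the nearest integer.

3986 rabbits

A = (K − N₀)/N₀ = (4863 − 296)/296 = 15.429.
N(t) = K/(1 + A·e^(−rt)) = 4863/(1 + 15.429×e^(−0.85×5)).
e^(−4.25) = 0.014264; denominator = 1 + 15.429×0.014264 = 1.2201.
N = 4863/1.2201 = 3985.79.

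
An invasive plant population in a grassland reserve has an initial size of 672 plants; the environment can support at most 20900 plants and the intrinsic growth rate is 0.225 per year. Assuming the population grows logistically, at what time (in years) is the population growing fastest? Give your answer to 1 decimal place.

Logistic growth is fastest at N = K/2 = 10450.
A = (K − N₀)/N₀ = 30.101. Set K/(1 + A·e^(−rt)) = K/2 → A·e^(−rt) = 1.
e^(−0.225t) = 1/30.101 = 0.0332213, so t = ln(30.101)/0.225 = 3.4046/0.225 = 15.131.

15.1 years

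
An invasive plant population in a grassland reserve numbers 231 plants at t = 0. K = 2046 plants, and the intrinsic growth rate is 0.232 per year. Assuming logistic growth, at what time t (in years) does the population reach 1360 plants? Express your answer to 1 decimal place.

A = (K − N₀)/N₀ = (2046 − 231)/231 = 7.8571.
Solve 2046/(1 + 7.8571·e^(−0.232t)) = 1360: 1 + 7.8571·e^(−0.232t) = 1.5044, so e^(−0.232t) = 0.0641979.
−0.232·t = ln(0.0641979) = -2.7458, so t = 2.7458/0.232 = 11.835.

11.8 years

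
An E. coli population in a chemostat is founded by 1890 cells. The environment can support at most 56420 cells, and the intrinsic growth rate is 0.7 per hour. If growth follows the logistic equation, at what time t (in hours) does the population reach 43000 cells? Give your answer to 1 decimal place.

A = (K − N₀)/N₀ = (56420 − 1890)/1890 = 28.852.
Solve 56420/(1 + 28.852·e^(−0.7t)) = 43000: 1 + 28.852·e^(−0.7t) = 1.3121, so e^(−0.7t) = 0.0108171.
−0.7·t = ln(0.0108171) = -4.5266, so t = 4.5266/0.7 = 6.4666.

6.5 hours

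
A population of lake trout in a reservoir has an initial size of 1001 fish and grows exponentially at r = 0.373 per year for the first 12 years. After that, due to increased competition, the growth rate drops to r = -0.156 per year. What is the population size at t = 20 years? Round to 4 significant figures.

25250 fish

Phase 1: N(12) = 1001·e^(0.373×12) = 1001·e^4.476 = 87970.3.
Phase 2 runs for 20 − 12 = 8 years at r = -0.156.
N(20) = 87970.3·e^(-0.156×8) = 87970.3·e^-1.248 = 25254.4.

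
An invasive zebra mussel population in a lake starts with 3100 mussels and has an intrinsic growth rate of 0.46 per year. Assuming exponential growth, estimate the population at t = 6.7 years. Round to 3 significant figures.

N(t) = N₀·e^(rt) = 3100 × e^(0.46×6.7) = 3100 × e^3.082.
e^3.082 ≈ 21.802, so N ≈ 3100 × 21.802 = 67586.1.

67600 mussels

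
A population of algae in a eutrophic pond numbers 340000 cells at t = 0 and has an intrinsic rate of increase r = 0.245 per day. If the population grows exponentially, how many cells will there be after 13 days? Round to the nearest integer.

N(t) = N₀·e^(rt) = 340000 × e^(0.245×13) = 340000 × e^3.185.
e^3.185 ≈ 24.167, so N ≈ 340000 × 24.167 = 8.216878×10^6.

8216878 cells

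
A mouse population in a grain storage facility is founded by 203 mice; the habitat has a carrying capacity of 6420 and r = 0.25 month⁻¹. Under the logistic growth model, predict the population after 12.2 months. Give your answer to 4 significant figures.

2620 mice

A = (K − N₀)/N₀ = (6420 − 203)/203 = 30.626.
N(t) = K/(1 + A·e^(−rt)) = 6420/(1 + 30.626×e^(−0.25×12.2)).
e^(−3.05) = 0.047359; denominator = 1 + 30.626×0.047359 = 2.4504.
N = 6420/2.4504 = 2619.98.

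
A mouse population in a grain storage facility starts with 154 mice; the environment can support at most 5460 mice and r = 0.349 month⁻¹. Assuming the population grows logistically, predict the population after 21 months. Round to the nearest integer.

A = (K − N₀)/N₀ = (5460 − 154)/154 = 34.455.
N(t) = K/(1 + A·e^(−rt)) = 5460/(1 + 34.455×e^(−0.349×21)).
e^(−7.329) = 0.00065623; denominator = 1 + 34.455×0.00065623 = 1.0226.
N = 5460/1.0226 = 5339.28.

5339 mice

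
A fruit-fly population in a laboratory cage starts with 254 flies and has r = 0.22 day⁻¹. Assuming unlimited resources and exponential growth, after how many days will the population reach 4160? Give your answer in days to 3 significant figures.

12.7 days

Set N₀·e^(rt) = 4160: e^(0.22·t) = 4160/254 = 16.378.
0.22·t = ln(16.378) = 2.7959, so t = 2.7959/0.22 = 12.709.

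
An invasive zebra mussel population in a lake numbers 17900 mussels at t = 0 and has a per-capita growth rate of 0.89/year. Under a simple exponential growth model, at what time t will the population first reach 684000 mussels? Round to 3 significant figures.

4.09 years

Set N₀·e^(rt) = 684000: e^(0.89·t) = 684000/17900 = 38.212.
0.89·t = ln(38.212) = 3.6432, so t = 3.6432/0.89 = 4.0934.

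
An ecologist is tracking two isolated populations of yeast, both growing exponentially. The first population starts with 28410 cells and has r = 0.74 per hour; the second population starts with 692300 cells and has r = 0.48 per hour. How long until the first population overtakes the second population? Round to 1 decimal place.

Set 28410·e^(0.74t) = 692300·e^(0.48t).
e^((0.74 − 0.48)t) = 692300/28410 → e^(0.26·t) = 24.368.
0.26·t = ln(24.368) = 3.1933, so t = 3.1933/0.26 = 12.282.

12.3 hours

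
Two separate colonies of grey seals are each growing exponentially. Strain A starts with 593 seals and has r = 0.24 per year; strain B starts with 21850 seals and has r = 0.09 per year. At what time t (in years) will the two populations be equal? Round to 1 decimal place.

Set 593·e^(0.24t) = 21850·e^(0.09t).
e^((0.24 − 0.09)t) = 21850/593 → e^(0.15·t) = 36.847.
0.15·t = ln(36.847) = 3.6068, so t = 3.6068/0.15 = 24.045.

24.0 years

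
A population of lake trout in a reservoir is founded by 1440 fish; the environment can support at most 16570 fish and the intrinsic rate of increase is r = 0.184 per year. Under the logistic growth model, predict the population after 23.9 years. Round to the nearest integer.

A = (K − N₀)/N₀ = (16570 − 1440)/1440 = 10.507.
N(t) = K/(1 + A·e^(−rt)) = 16570/(1 + 10.507×e^(−0.184×23.9)).
e^(−4.398) = 0.012307; denominator = 1 + 10.507×0.012307 = 1.1293.
N = 16570/1.1293 = 14672.7.

14673 fish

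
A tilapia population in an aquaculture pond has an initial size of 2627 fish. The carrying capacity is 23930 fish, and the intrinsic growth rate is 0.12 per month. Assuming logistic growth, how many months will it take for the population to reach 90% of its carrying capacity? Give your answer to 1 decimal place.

35.8 months

A = (K − N₀)/N₀ = (23930 − 2627)/2627 = 8.1093.
Solve 23930/(1 + 8.1093·e^(−0.12t)) = 21537: 1 + 8.1093·e^(−0.12t) = 1.1111, so e^(−0.12t) = 0.0137018.
−0.12·t = ln(0.0137018) = -4.2902, so t = 4.2902/0.12 = 35.752.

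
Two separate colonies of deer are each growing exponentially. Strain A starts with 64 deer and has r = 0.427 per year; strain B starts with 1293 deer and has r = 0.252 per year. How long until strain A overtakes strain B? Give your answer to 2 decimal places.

17.18 years

Set 64·e^(0.427t) = 1293·e^(0.252t).
e^((0.427 − 0.252)t) = 1293/64 → e^(0.175·t) = 20.203.
0.175·t = ln(20.203) = 3.0058, so t = 3.0058/0.175 = 17.176.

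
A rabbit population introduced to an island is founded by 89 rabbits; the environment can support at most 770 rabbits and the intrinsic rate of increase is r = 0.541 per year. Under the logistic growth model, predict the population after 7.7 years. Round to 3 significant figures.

A = (K − N₀)/N₀ = (770 − 89)/89 = 7.6517.
N(t) = K/(1 + A·e^(−rt)) = 770/(1 + 7.6517×e^(−0.541×7.7)).
e^(−4.166) = 0.015519; denominator = 1 + 7.6517×0.015519 = 1.1187.
N = 770/1.1187 = 688.271.

688 rabbits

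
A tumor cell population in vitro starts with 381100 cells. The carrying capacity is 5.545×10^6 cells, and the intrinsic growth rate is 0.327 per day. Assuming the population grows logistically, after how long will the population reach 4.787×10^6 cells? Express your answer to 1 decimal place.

A = (K − N₀)/N₀ = (5.545×10^6 − 381100)/381100 = 13.55.
Solve 5.545×10^6/(1 + 13.55·e^(−0.327t)) = 4.787×10^6: 1 + 13.55·e^(−0.327t) = 1.1583, so e^(−0.327t) = 0.011686.
−0.327·t = ln(0.011686) = -4.4494, so t = 4.4494/0.327 = 13.607.

13.6 days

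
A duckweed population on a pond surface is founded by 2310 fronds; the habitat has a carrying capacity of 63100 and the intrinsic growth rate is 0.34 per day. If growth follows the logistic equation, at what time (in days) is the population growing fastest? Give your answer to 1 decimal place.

Logistic growth is fastest at N = K/2 = 31550.
A = (K − N₀)/N₀ = 26.316. Set K/(1 + A·e^(−rt)) = K/2 → A·e^(−rt) = 1.
e^(−0.34t) = 1/26.316 = 0.0379997, so t = ln(26.316)/0.34 = 3.2702/0.34 = 9.6182.

9.6 days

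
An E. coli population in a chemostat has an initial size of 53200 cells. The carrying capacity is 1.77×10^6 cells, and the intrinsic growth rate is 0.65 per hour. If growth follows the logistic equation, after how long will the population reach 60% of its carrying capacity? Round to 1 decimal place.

A = (K − N₀)/N₀ = (1.77×10^6 − 53200)/53200 = 32.271.
Solve 1.77×10^6/(1 + 32.271·e^(−0.65t)) = 1.062×10^6: 1 + 32.271·e^(−0.65t) = 1.6667, so e^(−0.65t) = 0.0206586.
−0.65·t = ln(0.0206586) = -3.8796, so t = 3.8796/0.65 = 5.9687.

6.0 hours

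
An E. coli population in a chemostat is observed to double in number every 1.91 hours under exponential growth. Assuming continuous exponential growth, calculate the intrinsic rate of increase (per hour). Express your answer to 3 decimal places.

0.363 per hour

r = ln(2)/t_d = 0.6931/1.91 = 0.3629.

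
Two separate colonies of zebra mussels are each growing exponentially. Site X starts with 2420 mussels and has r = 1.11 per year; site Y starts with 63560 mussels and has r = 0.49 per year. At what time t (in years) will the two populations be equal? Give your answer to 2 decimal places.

5.27 years

Set 2420·e^(1.11t) = 63560·e^(0.49t).
e^((1.11 − 0.49)t) = 63560/2420 → e^(0.62·t) = 26.264.
0.62·t = ln(26.264) = 3.2682, so t = 3.2682/0.62 = 5.2713.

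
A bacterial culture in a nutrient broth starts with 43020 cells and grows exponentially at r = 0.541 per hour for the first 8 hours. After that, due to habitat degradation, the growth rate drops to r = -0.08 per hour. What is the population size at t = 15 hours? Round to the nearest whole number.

Phase 1: N(8) = 43020·e^(0.541×8) = 43020·e^4.328 = 3.260595×10^6.
Phase 2 runs for 15 − 8 = 7 hours at r = -0.08.
N(15) = 3.260595×10^6·e^(-0.08×7) = 3.260595×10^6·e^-0.56 = 1.862482×10^6.

1862482 cells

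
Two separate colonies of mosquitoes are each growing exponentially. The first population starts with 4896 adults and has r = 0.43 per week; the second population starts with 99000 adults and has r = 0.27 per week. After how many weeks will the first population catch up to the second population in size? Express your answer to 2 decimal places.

Set 4896·e^(0.43t) = 99000·e^(0.27t).
e^((0.43 − 0.27)t) = 99000/4896 → e^(0.16·t) = 20.221.
0.16·t = ln(20.221) = 3.0067, so t = 3.0067/0.16 = 18.792.

18.79 weeks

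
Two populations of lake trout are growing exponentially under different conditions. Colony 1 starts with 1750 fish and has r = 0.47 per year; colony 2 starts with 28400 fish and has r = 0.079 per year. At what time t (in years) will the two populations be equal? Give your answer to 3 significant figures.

Set 1750·e^(0.47t) = 28400·e^(0.079t).
e^((0.47 − 0.079)t) = 28400/1750 → e^(0.391·t) = 16.229.
0.391·t = ln(16.229) = 2.7868, so t = 2.7868/0.391 = 7.1273.

7.13 years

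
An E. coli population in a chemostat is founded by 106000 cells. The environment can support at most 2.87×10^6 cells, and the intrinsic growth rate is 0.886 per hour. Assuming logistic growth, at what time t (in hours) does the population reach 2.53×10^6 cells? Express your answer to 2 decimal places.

A = (K − N₀)/N₀ = (2.87×10^6 − 106000)/106000 = 26.075.
Solve 2.87×10^6/(1 + 26.075·e^(−0.886t)) = 2.53×10^6: 1 + 26.075·e^(−0.886t) = 1.1344, so e^(−0.886t) = 0.00515378.
−0.886·t = ln(0.00515378) = -5.268, so t = 5.268/0.886 = 5.9459.

5.95 hours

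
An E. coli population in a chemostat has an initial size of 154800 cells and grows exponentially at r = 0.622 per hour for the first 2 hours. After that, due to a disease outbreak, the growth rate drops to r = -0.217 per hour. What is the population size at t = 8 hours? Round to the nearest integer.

Phase 1: N(2) = 154800·e^(0.622×2) = 154800·e^1.244 = 537073.
Phase 2 runs for 8 − 2 = 6 hours at r = -0.217.
N(8) = 537073·e^(-0.217×6) = 537073·e^-1.302 = 146077.

146077 cells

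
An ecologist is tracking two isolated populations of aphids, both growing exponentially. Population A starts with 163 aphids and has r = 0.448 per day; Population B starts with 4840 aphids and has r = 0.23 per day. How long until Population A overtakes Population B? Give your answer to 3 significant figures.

15.6 days

Set 163·e^(0.448t) = 4840·e^(0.23t).
e^((0.448 − 0.23)t) = 4840/163 → e^(0.218·t) = 29.693.
0.218·t = ln(29.693) = 3.3909, so t = 3.3909/0.218 = 15.555.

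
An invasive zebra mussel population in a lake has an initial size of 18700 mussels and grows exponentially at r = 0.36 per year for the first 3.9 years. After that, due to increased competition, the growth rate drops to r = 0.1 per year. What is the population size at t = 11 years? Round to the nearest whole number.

154860 mussels

Phase 1: N(3.9) = 18700·e^(0.36×3.9) = 18700·e^1.404 = 76136.2.
Phase 2 runs for 11 − 3.9 = 7.1 years at r = 0.1.
N(11) = 76136.2·e^(0.1×7.1) = 76136.2·e^0.71 = 154860.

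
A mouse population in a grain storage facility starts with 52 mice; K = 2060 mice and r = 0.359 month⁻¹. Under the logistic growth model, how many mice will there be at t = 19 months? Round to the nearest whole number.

1977 mice

A = (K − N₀)/N₀ = (2060 − 52)/52 = 38.615.
N(t) = K/(1 + A·e^(−rt)) = 2060/(1 + 38.615×e^(−0.359×19)).
e^(−6.821) = 0.0010906; denominator = 1 + 38.615×0.0010906 = 1.0421.
N = 2060/1.0421 = 1976.75.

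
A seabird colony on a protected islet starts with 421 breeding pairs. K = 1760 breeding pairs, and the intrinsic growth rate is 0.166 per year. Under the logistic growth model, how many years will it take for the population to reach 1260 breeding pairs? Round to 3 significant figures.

A = (K − N₀)/N₀ = (1760 − 421)/421 = 3.1805.
Solve 1760/(1 + 3.1805·e^(−0.166t)) = 1260: 1 + 3.1805·e^(−0.166t) = 1.3968, so e^(−0.166t) = 0.124767.
−0.166·t = ln(0.124767) = -2.0813, so t = 2.0813/0.166 = 12.538.

12.5 years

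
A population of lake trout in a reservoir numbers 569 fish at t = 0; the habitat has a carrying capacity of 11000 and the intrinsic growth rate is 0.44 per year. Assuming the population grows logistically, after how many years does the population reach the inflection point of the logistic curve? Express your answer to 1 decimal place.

Logistic growth is fastest at N = K/2 = 5500.
A = (K − N₀)/N₀ = 18.332. Set K/(1 + A·e^(−rt)) = K/2 → A·e^(−rt) = 1.
e^(−0.44t) = 1/18.332 = 0.0545489, so t = ln(18.332)/0.44 = 2.9087/0.44 = 6.6106.

6.6 years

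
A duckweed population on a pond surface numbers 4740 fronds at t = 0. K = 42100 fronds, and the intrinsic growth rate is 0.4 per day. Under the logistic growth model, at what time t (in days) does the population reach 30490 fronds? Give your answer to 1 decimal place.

A = (K − N₀)/N₀ = (42100 − 4740)/4740 = 7.8819.
Solve 42100/(1 + 7.8819·e^(−0.4t)) = 30490: 1 + 7.8819·e^(−0.4t) = 1.3808, so e^(−0.4t) = 0.048311.
−0.4·t = ln(0.048311) = -3.0301, so t = 3.0301/0.4 = 7.5752.

7.6 days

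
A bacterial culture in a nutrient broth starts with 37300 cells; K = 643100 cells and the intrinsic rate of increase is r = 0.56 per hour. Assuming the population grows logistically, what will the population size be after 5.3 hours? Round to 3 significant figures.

A = (K − N₀)/N₀ = (643100 − 37300)/37300 = 16.241.
N(t) = K/(1 + A·e^(−rt)) = 643100/(1 + 16.241×e^(−0.56×5.3)).
e^(−2.968) = 0.051406; denominator = 1 + 16.241×0.051406 = 1.8349.
N = 643100/1.8349 = 350482.

350000 cells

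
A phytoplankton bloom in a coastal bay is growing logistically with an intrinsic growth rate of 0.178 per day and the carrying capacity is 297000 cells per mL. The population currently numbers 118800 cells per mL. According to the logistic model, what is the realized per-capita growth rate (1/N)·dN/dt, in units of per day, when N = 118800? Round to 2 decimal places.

0.11 per day

(1/N)·dN/dt = r(1 − N/K) = 0.178 × (1 − 118800/297000).
= 0.178 × 0.6 = 0.1068.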